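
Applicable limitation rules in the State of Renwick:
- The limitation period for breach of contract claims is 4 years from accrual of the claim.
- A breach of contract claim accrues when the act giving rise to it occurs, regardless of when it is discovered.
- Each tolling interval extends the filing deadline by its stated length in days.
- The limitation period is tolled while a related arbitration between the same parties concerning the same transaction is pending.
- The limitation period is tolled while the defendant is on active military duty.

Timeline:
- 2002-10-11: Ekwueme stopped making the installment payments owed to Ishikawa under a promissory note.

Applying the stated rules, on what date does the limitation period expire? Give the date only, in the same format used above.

2006-10-11

The limitation period began to run on 2002-10-11.
Adding the 4 years base period to 2002-10-11 gives a deadline of 2006-10-11, before any tolling.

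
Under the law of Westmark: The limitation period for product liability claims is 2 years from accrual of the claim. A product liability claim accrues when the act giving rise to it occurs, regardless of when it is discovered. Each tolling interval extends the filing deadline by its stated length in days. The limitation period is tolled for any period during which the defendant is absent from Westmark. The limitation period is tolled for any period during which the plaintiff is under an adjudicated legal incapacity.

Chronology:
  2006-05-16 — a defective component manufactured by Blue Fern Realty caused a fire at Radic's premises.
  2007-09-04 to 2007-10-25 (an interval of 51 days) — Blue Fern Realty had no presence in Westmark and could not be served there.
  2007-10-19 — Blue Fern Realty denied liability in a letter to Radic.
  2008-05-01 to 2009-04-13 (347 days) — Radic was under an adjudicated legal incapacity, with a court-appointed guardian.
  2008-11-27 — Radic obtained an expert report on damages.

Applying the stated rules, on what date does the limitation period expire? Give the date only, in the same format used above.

The claim accrued on 2006-05-16, when the wrongful act occurred.
2 years from 2006-05-16 is 2008-05-16.
Because the defendant's absence from the jurisdiction ran from 2007-09-04 to 2007-10-25, the deadline is extended by 51 days to 2008-07-06.
The period was tolled for 347 days by the plaintiff's legal incapacity (2008-05-01 to 2009-04-13), pushing the deadline to 2009-06-18.
The other events in the timeline have no effect on the limitation period under the stated rules.

2009-06-18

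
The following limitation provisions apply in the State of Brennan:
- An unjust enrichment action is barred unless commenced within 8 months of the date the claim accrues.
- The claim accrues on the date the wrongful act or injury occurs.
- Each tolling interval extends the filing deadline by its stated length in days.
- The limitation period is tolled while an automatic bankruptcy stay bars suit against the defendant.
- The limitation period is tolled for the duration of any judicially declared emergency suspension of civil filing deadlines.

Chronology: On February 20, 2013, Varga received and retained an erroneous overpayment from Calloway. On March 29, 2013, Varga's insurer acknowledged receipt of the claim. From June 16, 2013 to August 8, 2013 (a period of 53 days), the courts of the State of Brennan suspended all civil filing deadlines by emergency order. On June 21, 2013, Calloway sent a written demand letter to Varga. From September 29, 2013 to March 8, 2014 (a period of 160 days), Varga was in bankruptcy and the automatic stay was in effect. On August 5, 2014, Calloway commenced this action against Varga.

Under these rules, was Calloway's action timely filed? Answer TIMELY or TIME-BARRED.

The claim accrued on February 20, 2013, when the wrongful act occurred.
8 months from February 20, 2013 is October 20, 2013.
The emergency suspension of filing deadlines from June 16, 2013 to August 8, 2013 tolled the period for 53 days, extending the deadline to December 12, 2013.
The automatic bankruptcy stay from September 29, 2013 to March 8, 2014 tolled the period for 160 days, extending the deadline to May 21, 2014.
Nothing else in the chronology tolls or restarts the period.
Calloway filed on August 5, 2014, after the May 21, 2014 deadline, so the action is time-barred.

TIME-BARRED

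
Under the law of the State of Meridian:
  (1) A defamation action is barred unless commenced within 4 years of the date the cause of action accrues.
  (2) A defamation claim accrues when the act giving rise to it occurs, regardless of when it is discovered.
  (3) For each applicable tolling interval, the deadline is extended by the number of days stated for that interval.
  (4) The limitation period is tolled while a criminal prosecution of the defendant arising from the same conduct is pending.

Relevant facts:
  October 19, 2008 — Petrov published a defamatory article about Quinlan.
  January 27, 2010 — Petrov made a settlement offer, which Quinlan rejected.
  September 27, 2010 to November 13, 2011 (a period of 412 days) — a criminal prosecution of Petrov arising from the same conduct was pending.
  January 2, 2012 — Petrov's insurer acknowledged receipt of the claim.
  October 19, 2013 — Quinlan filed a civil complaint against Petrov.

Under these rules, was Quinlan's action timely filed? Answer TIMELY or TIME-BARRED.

The cause of action accrued on October 19, 2008, the date of the act.
4 years from October 19, 2008 is October 19, 2012.
Because the pending criminal prosecution ran from September 27, 2010 to November 13, 2011, the deadline is extended by 412 days to December 5, 2013.
None of the other events listed affects the running of the period under the stated rules.
The October 19, 2013 filing precedes the December 5, 2013 deadline; the claim is timely.

TIMELY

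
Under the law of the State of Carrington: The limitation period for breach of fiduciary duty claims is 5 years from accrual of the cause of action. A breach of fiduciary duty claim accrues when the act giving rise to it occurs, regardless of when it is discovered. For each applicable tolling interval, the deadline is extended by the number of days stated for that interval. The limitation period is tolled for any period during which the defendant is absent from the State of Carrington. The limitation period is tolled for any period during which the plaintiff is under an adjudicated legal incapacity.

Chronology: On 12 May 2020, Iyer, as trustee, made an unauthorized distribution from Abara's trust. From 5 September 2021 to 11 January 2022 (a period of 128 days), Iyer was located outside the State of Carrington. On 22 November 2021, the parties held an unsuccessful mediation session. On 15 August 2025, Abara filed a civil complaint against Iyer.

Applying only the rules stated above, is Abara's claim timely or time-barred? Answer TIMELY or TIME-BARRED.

The limitation period began to run on 12 May 2020.
5 years from 12 May 2020 is 12 May 2025.
Because the defendant's absence from the jurisdiction ran from 5 September 2021 to 11 January 2022, the deadline is extended by 128 days to 17 September 2025.
The other events in the timeline have no effect on the limitation period under the stated rules.
Filing on 15 August 2025 beat the 17 September 2025 deadline — the action is timely.

TIMELY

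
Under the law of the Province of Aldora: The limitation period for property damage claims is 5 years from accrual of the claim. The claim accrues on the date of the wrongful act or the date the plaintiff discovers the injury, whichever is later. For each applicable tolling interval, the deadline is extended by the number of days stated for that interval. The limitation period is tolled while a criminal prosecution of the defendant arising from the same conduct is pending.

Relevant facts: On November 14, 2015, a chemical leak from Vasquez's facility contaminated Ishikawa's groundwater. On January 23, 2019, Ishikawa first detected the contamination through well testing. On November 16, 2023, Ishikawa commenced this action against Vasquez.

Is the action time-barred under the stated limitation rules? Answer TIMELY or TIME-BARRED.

TIMELY

Because discovery on January 23, 2019 post-dates the November 14, 2015 act, accrual under the later-of rule falls on January 23, 2019.
5 years from January 23, 2019 is January 23, 2024.
The November 16, 2023 filing precedes the January 23, 2024 deadline; the claim is timely.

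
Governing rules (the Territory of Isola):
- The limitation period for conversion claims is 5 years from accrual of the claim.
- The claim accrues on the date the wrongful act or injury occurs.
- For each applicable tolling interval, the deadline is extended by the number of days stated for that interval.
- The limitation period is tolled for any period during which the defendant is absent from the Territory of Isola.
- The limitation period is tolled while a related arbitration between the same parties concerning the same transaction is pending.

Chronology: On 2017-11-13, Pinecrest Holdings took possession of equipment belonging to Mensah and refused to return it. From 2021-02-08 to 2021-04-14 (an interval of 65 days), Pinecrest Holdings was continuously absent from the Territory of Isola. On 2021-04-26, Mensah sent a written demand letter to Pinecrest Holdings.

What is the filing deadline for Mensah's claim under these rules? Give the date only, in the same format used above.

2023-01-17

The claim accrued on 2017-11-13, the date of the act.
Adding the 5 years base period to 2017-11-13 gives a deadline of 2022-11-13, before any tolling.
The period was tolled for 65 days by the defendant's absence from the jurisdiction (2021-02-08 to 2021-04-14), pushing the deadline to 2023-01-17.
None of the other events listed affects the running of the period under the stated rules.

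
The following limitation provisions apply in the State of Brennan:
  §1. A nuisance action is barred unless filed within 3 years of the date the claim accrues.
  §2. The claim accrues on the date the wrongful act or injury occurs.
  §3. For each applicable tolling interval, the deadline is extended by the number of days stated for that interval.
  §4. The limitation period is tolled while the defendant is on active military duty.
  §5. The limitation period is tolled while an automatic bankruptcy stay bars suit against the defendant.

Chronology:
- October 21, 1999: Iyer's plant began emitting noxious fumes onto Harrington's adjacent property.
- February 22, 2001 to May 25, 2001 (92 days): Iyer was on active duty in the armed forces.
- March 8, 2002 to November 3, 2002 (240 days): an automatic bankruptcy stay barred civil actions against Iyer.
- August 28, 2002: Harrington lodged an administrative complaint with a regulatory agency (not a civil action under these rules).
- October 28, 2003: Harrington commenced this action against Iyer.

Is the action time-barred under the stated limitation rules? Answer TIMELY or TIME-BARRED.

The claim accrued on October 21, 1999, when the wrongful act occurred.
The untolled deadline — 3 years after October 21, 1999 — is October 21, 2002.
The defendant's active military service from February 22, 2001 to May 25, 2001 tolled the period for 92 days, extending the deadline to January 21, 2003.
The period was tolled for 240 days by the automatic bankruptcy stay (March 8, 2002 to November 3, 2002), pushing the deadline to September 18, 2003.
Nothing else in the chronology tolls or restarts the period.
Harrington filed on October 28, 2003, after the September 18, 2003 deadline, so the action is time-barred.

TIME-BARRED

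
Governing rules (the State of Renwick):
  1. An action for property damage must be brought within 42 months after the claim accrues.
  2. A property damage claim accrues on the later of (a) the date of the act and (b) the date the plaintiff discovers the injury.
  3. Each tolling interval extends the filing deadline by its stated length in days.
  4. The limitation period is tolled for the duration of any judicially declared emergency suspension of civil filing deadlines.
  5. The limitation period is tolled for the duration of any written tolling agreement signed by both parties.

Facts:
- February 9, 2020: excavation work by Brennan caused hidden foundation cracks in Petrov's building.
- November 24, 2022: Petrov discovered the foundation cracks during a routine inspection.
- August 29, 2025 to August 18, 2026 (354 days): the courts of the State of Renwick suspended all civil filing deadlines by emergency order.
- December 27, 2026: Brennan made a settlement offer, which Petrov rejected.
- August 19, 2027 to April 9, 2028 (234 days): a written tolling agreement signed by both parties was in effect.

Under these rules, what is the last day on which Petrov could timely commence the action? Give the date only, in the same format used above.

May 13, 2027

The claim accrued on November 24, 2022 — the later of the February 9, 2020 act and the November 24, 2022 discovery.
The untolled deadline — 42 months after November 24, 2022 — is May 24, 2026.
The period was tolled for 354 days by the emergency suspension of filing deadlines (August 29, 2025 to August 18, 2026), pushing the deadline to May 13, 2027.
The written tolling agreement from August 19, 2027 to April 9, 2028 began after the period had already run on May 13, 2027, so it has no tolling effect.
Nothing else in the chronology tolls or restarts the period.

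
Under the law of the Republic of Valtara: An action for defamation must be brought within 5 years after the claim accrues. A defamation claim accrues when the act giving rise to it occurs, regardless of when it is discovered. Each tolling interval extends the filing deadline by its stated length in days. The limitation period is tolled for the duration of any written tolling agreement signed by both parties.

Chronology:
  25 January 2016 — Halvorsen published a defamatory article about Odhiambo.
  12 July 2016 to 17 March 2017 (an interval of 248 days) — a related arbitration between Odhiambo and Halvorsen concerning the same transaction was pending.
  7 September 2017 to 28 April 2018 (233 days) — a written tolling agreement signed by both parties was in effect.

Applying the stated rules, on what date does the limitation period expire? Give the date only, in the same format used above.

The claim accrued on 25 January 2016, when the wrongful act occurred.
The untolled deadline — 5 years after 25 January 2016 — is 25 January 2021.
Because the written tolling agreement ran from 7 September 2017 to 28 April 2018, the deadline is extended by 233 days to 15 September 2021.
Although a pending arbitration ran from 12 July 2016 to 17 March 2017, the stated rules do not make that a tolling event, so it is disregarded.

15 September 2021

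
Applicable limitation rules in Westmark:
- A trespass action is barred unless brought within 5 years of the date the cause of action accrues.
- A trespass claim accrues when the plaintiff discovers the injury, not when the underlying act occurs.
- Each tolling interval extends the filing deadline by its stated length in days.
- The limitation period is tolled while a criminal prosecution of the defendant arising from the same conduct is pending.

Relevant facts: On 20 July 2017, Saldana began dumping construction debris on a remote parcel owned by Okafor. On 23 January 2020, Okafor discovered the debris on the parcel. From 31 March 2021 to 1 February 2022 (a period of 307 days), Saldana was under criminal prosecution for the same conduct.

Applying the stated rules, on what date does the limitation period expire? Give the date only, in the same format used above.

The claim did not accrue until Okafor discovered the injury on 23 January 2020; the 20 July 2017 act date does not start the clock under the stated rule.
Adding the 5 years base period to 23 January 2020 gives a deadline of 23 January 2025, before any tolling.
Because the pending criminal prosecution ran from 31 March 2021 to 1 February 2022, the deadline is extended by 307 days to 26 November 2025.

26 November 2025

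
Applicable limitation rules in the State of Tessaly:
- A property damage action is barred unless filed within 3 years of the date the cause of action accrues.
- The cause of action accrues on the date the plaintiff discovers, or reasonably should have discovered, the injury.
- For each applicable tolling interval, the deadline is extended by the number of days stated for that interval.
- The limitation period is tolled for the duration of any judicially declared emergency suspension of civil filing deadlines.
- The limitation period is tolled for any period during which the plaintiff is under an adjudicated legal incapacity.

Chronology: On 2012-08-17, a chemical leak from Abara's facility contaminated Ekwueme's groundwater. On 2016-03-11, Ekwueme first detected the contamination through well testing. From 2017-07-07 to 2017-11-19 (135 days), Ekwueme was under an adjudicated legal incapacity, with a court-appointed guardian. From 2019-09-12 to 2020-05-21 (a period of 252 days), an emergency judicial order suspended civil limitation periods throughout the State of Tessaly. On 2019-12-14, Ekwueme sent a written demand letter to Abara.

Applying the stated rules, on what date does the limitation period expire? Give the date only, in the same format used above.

2019-07-24

The claim did not accrue until Ekwueme discovered the injury on 2016-03-11; the 2012-08-17 act date does not start the clock under the stated rule.
Adding the 3 years base period to 2016-03-11 gives a deadline of 2019-03-11, before any tolling.
Because the plaintiff's legal incapacity ran from 2017-07-07 to 2017-11-19, the deadline is extended by 135 days to 2019-07-24.
The emergency suspension of filing deadlines from 2019-09-12 to 2020-05-21 began after the period had already run on 2019-07-24, so it has no tolling effect.
The other events in the timeline have no effect on the limitation period under the stated rules.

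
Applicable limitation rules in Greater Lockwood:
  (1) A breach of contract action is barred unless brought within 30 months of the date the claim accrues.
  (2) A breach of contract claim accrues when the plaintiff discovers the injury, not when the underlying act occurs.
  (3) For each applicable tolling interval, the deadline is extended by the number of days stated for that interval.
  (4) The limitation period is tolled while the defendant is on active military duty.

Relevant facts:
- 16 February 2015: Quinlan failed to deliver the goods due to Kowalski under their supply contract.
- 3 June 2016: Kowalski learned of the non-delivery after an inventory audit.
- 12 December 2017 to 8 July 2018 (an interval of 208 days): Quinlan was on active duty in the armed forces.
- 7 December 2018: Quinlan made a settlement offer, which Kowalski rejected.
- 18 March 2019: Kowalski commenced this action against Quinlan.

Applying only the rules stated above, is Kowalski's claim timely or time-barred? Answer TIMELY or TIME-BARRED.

TIMELY

Accrual is tied to discovery, so the period began on 3 June 2016 rather than on 16 February 2015 when the act occurred.
30 months from 3 June 2016 is 3 December 2018.
The period was tolled for 208 days by the defendant's active military service (12 December 2017 to 8 July 2018), pushing the deadline to 29 June 2019.
None of the other events listed affects the running of the period under the stated rules.
The 18 March 2019 filing precedes the 29 June 2019 deadline; the claim is timely.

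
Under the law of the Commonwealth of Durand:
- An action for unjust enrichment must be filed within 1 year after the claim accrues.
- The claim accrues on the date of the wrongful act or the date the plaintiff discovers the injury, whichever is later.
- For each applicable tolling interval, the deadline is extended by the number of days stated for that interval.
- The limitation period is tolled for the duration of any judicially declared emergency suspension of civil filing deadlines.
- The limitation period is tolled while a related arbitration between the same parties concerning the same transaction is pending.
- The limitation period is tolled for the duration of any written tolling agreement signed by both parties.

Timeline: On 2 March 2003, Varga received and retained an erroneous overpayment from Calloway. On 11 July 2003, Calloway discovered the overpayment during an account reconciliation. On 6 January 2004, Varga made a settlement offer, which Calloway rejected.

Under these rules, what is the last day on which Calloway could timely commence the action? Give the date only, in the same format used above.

11 July 2004

Because discovery on 11 July 2003 post-dates the 2 March 2003 act, accrual under the later-of rule falls on 11 July 2003.
1 year from 11 July 2003 is 11 July 2004.
The other events in the timeline have no effect on the limitation period under the stated rules.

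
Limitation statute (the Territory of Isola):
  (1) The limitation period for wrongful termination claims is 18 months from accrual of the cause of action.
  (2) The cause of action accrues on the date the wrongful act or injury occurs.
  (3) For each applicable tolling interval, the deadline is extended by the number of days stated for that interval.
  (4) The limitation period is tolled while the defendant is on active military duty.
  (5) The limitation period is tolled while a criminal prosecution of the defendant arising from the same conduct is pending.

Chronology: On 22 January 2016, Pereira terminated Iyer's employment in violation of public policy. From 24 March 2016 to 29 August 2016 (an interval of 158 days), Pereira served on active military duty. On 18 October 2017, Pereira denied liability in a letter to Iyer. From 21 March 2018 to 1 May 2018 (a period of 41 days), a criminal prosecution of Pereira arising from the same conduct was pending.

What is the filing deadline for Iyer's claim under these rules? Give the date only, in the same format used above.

The cause of action accrued on 22 January 2016, the date of the act.
18 months from 22 January 2016 is 22 July 2017.
Because the defendant's active military service ran from 24 March 2016 to 29 August 2016, the deadline is extended by 158 days to 27 December 2017.
The pending criminal prosecution from 21 March 2018 to 1 May 2018 began after the period had already run on 27 December 2017, so it has no tolling effect.
The other events in the timeline have no effect on the limitation period under the stated rules.

27 December 2017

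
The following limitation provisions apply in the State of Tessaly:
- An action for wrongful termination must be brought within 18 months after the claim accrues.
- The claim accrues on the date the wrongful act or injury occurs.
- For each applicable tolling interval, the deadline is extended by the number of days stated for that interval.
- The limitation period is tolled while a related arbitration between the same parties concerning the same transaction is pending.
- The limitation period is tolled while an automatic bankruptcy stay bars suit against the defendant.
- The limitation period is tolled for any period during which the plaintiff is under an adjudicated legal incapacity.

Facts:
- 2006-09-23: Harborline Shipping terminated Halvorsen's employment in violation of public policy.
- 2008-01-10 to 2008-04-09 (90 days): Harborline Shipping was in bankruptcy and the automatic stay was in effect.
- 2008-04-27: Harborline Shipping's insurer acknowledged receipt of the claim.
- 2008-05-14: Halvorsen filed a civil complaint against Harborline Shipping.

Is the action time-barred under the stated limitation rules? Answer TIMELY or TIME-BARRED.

TIMELY

The limitation period began to run on 2006-09-23.
18 months from 2006-09-23 is 2008-03-23.
The period was tolled for 90 days by the automatic bankruptcy stay (2008-01-10 to 2008-04-09), pushing the deadline to 2008-06-21.
The other events in the timeline have no effect on the limitation period under the stated rules.
Filing on 2008-05-14 beat the 2008-06-21 deadline — the action is timely.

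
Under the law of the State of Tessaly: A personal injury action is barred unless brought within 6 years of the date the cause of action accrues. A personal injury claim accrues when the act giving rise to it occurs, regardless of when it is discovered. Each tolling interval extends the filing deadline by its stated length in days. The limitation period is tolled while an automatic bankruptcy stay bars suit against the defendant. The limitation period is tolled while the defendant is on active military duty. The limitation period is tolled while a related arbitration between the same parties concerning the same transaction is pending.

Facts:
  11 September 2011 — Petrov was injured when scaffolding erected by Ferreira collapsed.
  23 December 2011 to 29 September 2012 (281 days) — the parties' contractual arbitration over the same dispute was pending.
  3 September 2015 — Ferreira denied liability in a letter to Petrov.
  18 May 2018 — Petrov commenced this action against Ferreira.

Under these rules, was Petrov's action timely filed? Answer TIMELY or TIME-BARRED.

The cause of action accrued on 11 September 2011, the date of the act.
Adding the 6 years base period to 11 September 2011 gives a deadline of 11 September 2017, before any tolling.
The period was tolled for 281 days by the pending related arbitration (23 December 2011 to 29 September 2012), pushing the deadline to 19 June 2018.
None of the other events listed affects the running of the period under the stated rules.
The 18 May 2018 filing precedes the 19 June 2018 deadline; the claim is timely.

TIMELY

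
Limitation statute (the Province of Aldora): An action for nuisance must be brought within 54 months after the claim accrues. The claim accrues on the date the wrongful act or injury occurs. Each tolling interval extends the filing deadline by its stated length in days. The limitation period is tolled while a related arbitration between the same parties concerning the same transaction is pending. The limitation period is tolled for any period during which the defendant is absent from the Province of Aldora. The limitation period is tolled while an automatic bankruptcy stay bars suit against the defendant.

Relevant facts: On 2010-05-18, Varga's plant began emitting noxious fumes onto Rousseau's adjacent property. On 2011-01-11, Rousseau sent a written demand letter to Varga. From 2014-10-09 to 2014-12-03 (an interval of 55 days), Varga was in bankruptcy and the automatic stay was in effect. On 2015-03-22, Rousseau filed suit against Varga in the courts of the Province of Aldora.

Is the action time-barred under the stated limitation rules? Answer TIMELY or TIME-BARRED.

TIME-BARRED

The claim accrued on 2010-05-18, when the wrongful act occurred.
54 months from 2010-05-18 is 2014-11-18.
The automatic bankruptcy stay from 2014-10-09 to 2014-12-03 tolled the period for 55 days, extending the deadline to 2015-01-12.
None of the other events listed affects the running of the period under the stated rules.
Filing on 2015-03-22 missed the 2015-01-12 deadline — the action is time-barred.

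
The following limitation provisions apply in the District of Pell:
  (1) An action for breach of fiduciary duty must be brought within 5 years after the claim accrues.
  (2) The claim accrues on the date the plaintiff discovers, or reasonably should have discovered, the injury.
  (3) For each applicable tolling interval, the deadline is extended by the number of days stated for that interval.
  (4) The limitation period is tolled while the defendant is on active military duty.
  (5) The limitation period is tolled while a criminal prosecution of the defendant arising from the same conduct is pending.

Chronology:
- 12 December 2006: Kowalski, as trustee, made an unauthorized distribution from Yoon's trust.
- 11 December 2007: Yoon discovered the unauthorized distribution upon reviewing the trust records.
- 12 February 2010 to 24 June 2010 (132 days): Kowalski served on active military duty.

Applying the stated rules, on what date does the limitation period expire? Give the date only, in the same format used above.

22 April 2013

The claim did not accrue until Yoon discovered the injury on 11 December 2007; the 12 December 2006 act date does not start the clock under the stated rule.
The untolled deadline — 5 years after 11 December 2007 — is 11 December 2012.
The period was tolled for 132 days by the defendant's active military service (12 February 2010 to 24 June 2010), pushing the deadline to 22 April 2013.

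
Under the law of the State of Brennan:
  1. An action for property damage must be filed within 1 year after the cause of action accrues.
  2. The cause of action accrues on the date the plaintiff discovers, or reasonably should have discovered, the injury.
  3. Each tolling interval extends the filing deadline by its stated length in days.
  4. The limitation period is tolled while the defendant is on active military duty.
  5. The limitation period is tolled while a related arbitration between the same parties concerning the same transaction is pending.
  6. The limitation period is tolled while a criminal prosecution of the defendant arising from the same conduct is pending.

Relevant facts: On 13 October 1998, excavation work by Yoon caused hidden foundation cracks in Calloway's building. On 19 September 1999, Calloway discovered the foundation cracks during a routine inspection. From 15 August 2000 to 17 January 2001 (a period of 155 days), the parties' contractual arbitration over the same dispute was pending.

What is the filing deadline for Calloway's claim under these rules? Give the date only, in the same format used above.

21 February 2001

Under the discovery rule, the claim accrued on 19 September 1999, when Calloway discovered the injury — not on the 13 October 1998 date of the underlying act.
The untolled deadline — 1 year after 19 September 1999 — is 19 September 2000.
The period was tolled for 155 days by the pending related arbitration (15 August 2000 to 17 January 2001), pushing the deadline to 21 February 2001.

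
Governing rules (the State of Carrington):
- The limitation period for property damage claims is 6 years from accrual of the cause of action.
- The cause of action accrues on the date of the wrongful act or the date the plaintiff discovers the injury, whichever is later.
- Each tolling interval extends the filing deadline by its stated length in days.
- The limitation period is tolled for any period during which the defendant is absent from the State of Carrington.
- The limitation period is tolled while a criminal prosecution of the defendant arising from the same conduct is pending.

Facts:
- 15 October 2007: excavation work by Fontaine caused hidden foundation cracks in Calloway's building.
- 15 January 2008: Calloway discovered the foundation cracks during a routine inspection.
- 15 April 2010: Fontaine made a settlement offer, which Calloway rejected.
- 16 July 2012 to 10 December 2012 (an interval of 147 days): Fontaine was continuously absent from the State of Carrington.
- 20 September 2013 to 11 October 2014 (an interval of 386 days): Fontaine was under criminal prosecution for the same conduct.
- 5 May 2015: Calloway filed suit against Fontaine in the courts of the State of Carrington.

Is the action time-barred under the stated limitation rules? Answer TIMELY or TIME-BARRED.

TIMELY

Because discovery on 15 January 2008 post-dates the 15 October 2007 act, accrual under the later-of rule falls on 15 January 2008.
Adding the 6 years base period to 15 January 2008 gives a deadline of 15 January 2014, before any tolling.
Because the defendant's absence from the jurisdiction ran from 16 July 2012 to 10 December 2012, the deadline is extended by 147 days to 11 June 2014.
The period was tolled for 386 days by the pending criminal prosecution (20 September 2013 to 11 October 2014), pushing the deadline to 2 July 2015.
Nothing else in the chronology tolls or restarts the period.
The 5 May 2015 filing precedes the 2 July 2015 deadline; the claim is timely.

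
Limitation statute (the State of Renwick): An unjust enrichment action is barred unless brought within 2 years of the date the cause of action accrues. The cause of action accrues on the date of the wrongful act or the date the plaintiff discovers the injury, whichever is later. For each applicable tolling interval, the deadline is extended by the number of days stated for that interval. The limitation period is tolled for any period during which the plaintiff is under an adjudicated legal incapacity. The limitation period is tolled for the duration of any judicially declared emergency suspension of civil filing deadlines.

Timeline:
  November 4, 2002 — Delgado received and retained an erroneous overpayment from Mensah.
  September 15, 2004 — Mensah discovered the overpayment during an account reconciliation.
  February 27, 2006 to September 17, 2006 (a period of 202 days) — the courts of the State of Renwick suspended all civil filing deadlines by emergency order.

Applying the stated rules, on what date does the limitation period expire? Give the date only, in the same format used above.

The claim accrued on September 15, 2004 — the later of the November 4, 2002 act and the September 15, 2004 discovery.
The untolled deadline — 2 years after September 15, 2004 — is September 15, 2006.
The period was tolled for 202 days by the emergency suspension of filing deadlines (February 27, 2006 to September 17, 2006), pushing the deadline to April 5, 2007.

April 5, 2007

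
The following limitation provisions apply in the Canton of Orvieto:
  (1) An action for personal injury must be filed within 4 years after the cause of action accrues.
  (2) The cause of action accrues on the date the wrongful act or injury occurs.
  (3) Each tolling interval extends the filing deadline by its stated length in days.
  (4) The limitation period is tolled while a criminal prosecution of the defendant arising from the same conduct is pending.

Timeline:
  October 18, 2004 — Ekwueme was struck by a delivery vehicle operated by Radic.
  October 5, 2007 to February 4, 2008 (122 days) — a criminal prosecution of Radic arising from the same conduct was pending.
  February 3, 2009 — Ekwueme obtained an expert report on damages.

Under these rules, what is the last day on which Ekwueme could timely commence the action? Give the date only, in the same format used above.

The claim accrued on October 18, 2004, when the wrongful act occurred.
The untolled deadline — 4 years after October 18, 2004 — is October 18, 2008.
Because the pending criminal prosecution ran from October 5, 2007 to February 4, 2008, the deadline is extended by 122 days to February 17, 2009.
None of the other events listed affects the running of the period under the stated rules.

February 17, 2009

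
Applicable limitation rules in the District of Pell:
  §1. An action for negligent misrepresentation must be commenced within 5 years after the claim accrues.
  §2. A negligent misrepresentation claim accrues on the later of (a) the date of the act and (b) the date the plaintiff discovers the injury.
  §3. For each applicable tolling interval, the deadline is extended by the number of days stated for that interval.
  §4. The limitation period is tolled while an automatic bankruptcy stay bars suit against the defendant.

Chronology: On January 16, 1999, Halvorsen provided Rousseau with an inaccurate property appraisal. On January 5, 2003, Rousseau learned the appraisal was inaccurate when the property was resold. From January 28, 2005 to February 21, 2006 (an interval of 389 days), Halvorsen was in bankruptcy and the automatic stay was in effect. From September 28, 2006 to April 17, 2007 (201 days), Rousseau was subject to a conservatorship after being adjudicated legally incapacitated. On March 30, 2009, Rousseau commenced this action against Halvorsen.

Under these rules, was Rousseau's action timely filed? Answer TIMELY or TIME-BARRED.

TIME-BARRED

Because discovery on January 5, 2003 post-dates the January 16, 1999 act, accrual under the later-of rule falls on January 5, 2003.
5 years from January 5, 2003 is January 5, 2008.
The period was tolled for 389 days by the automatic bankruptcy stay (January 28, 2005 to February 21, 2006), pushing the deadline to January 28, 2009.
Although the plaintiff's incapacity ran from September 28, 2006 to April 17, 2007, the stated rules do not make that a tolling event, so it is disregarded.
Rousseau filed on March 30, 2009, after the January 28, 2009 deadline, so the action is time-barred.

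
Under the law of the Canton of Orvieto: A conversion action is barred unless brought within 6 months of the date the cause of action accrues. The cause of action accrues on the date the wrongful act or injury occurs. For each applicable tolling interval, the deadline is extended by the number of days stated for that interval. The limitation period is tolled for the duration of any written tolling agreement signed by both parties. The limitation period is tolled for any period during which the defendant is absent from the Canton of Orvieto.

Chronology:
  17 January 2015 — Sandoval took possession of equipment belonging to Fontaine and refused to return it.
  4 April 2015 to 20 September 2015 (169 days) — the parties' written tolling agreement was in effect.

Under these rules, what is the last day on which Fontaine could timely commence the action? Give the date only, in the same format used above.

The cause of action accrued on 17 January 2015, the date of the act.
6 months from 17 January 2015 is 17 July 2015.
The period was tolled for 169 days by the written tolling agreement (4 April 2015 to 20 September 2015), pushing the deadline to 2 January 2016.

2 January 2016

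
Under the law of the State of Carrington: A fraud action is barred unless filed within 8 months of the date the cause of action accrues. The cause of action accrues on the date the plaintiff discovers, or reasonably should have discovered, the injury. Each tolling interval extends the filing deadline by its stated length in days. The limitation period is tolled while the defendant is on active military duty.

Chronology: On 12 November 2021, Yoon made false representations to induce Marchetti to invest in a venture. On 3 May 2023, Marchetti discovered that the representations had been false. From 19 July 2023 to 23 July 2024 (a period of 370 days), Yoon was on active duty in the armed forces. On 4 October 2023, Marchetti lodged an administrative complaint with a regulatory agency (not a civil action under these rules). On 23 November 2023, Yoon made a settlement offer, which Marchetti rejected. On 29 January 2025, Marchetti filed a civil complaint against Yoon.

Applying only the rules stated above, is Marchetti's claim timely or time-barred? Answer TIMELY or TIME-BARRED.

Accrual is tied to discovery, so the period began on 3 May 2023 rather than on 12 November 2021 when the act occurred.
8 months from 3 May 2023 is 3 January 2024.
The defendant's active military service from 19 July 2023 to 23 July 2024 tolled the period for 370 days, extending the deadline to 7 January 2025.
Nothing else in the chronology tolls or restarts the period.
The 29 January 2025 filing falls after the 7 January 2025 deadline; the claim is time-barred.

TIME-BARRED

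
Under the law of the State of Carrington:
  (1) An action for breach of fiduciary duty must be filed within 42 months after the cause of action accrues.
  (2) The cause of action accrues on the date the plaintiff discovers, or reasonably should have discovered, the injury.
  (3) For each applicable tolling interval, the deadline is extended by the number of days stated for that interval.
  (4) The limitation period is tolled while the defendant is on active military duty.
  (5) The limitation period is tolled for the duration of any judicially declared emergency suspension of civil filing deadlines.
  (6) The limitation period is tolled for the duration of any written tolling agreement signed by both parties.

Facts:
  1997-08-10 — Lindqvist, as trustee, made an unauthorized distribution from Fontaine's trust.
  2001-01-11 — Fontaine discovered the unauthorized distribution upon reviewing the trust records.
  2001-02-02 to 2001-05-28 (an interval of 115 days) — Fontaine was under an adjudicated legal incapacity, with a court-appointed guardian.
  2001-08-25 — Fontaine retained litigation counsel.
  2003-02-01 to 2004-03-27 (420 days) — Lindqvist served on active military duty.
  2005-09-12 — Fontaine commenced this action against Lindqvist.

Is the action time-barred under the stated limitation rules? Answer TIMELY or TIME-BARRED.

The claim did not accrue until Fontaine discovered the injury on 2001-01-11; the 1997-08-10 act date does not start the clock under the stated rule.
42 months from 2001-01-11 is 2004-07-11.
Because the defendant's active military service ran from 2003-02-01 to 2004-03-27, the deadline is extended by 420 days to 2005-09-04.
No stated provision tolls the period for the plaintiff's incapacity, so the interval from 2001-02-02 to 2001-05-28 has no effect on the deadline.
None of the other events listed affects the running of the period under the stated rules.
Fontaine filed on 2005-09-12, after the 2005-09-04 deadline, so the action is time-barred.

TIME-BARRED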